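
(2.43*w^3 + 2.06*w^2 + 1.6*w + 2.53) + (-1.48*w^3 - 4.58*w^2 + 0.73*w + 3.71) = 0.95*w^3 - 2.52*w^2 + 2.33*w + 6.24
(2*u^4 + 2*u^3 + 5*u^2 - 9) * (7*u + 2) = 14*u^5 + 18*u^4 + 39*u^3 + 10*u^2 - 63*u - 18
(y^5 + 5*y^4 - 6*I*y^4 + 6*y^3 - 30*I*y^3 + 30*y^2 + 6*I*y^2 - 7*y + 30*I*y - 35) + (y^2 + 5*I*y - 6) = y^5 + 5*y^4 - 6*I*y^4 + 6*y^3 - 30*I*y^3 + 31*y^2 + 6*I*y^2 - 7*y + 35*I*y - 41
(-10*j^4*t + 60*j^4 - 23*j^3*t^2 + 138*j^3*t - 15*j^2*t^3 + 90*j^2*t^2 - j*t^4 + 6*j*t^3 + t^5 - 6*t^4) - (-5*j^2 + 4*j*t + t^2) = -10*j^4*t + 60*j^4 - 23*j^3*t^2 + 138*j^3*t - 15*j^2*t^3 + 90*j^2*t^2 + 5*j^2 - j*t^4 + 6*j*t^3 - 4*j*t + t^5 - 6*t^4 - t^2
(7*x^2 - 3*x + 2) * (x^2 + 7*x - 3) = 7*x^4 + 46*x^3 - 40*x^2 + 23*x - 6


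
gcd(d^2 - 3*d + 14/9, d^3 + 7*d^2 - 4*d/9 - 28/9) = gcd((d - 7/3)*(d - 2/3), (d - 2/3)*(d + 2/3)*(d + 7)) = d - 2/3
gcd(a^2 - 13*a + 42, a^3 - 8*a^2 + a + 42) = a - 7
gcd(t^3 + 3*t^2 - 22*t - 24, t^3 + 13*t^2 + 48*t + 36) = t^2 + 7*t + 6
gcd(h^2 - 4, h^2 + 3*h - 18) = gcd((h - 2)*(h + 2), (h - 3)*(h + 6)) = 1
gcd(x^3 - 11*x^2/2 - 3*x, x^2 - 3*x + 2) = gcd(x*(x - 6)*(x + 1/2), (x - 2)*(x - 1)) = 1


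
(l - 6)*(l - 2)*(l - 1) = l^3 - 9*l^2 + 20*l - 12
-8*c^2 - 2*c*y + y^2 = (-4*c + y)*(2*c + y)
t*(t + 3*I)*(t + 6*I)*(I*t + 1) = I*t^4 - 8*t^3 - 9*I*t^2 - 18*t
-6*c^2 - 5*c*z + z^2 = (-6*c + z)*(c + z)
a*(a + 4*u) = a^2 + 4*a*u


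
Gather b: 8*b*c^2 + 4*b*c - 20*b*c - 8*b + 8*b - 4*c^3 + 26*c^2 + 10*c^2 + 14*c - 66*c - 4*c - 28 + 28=b*(8*c^2 - 16*c) - 4*c^3 + 36*c^2 - 56*c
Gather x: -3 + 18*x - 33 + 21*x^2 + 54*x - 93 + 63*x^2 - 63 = 84*x^2 + 72*x - 192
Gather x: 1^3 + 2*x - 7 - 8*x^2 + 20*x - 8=-8*x^2 + 22*x - 14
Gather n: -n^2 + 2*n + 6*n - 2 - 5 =-n^2 + 8*n - 7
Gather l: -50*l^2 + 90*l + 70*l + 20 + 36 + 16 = -50*l^2 + 160*l + 72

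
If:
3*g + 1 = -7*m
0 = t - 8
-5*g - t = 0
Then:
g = -8/5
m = 19/35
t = 8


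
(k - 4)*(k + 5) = k^2 + k - 20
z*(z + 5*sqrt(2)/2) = z^2 + 5*sqrt(2)*z/2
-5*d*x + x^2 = x*(-5*d + x)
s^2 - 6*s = s*(s - 6)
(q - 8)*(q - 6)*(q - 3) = q^3 - 17*q^2 + 90*q - 144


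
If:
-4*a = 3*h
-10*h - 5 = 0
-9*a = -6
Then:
No Solution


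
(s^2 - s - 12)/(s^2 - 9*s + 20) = (s + 3)/(s - 5)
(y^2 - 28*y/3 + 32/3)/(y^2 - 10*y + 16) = (y - 4/3)/(y - 2)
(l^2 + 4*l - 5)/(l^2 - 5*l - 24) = (-l^2 - 4*l + 5)/(-l^2 + 5*l + 24)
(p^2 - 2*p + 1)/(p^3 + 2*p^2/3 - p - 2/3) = 3*(p - 1)/(3*p^2 + 5*p + 2)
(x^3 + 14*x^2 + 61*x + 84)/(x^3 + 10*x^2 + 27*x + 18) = (x^2 + 11*x + 28)/(x^2 + 7*x + 6)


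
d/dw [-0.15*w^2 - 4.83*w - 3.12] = -0.3*w - 4.83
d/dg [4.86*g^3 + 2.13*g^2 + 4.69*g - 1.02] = 14.58*g^2 + 4.26*g + 4.69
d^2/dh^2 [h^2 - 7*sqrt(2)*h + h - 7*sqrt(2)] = 2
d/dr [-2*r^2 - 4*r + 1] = -4*r - 4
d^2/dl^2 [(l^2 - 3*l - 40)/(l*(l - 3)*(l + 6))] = 2*(l^6 - 9*l^5 - 213*l^4 - 987*l^3 + 1080*l^2 + 6480*l - 12960)/(l^3*(l^6 + 9*l^5 - 27*l^4 - 297*l^3 + 486*l^2 + 2916*l - 5832))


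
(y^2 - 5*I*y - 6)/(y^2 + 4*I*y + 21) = (y - 2*I)/(y + 7*I)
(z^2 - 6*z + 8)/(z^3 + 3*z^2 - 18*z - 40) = (z - 2)/(z^2 + 7*z + 10)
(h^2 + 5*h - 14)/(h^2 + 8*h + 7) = (h - 2)/(h + 1)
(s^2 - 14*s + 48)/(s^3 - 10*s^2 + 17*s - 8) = (s - 6)/(s^2 - 2*s + 1)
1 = 1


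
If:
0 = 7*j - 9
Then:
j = 9/7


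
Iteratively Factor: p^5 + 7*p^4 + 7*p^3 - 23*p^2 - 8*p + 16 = (p + 1)*(p^4 + 6*p^3 + p^2 - 24*p + 16) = (p - 1)*(p + 1)*(p^3 + 7*p^2 + 8*p - 16) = (p - 1)*(p + 1)*(p + 4)*(p^2 + 3*p - 4) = (p - 1)*(p + 1)*(p + 4)^2*(p - 1)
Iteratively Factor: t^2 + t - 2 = (t - 1)*(t + 2)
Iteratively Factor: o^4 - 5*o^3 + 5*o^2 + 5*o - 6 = (o - 3)*(o^3 - 2*o^2 - o + 2) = (o - 3)*(o - 1)*(o^2 - o - 2) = (o - 3)*(o - 1)*(o + 1)*(o - 2)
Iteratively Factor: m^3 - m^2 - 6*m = (m)*(m^2 - m - 6) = m*(m - 3)*(m + 2)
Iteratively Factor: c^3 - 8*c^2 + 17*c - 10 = (c - 2)*(c^2 - 6*c + 5) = (c - 5)*(c - 2)*(c - 1)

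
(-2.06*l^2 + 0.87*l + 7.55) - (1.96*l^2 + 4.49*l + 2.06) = -4.02*l^2 - 3.62*l + 5.49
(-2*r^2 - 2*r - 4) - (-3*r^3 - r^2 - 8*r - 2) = 3*r^3 - r^2 + 6*r - 2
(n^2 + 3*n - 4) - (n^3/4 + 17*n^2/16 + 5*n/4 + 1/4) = -n^3/4 - n^2/16 + 7*n/4 - 17/4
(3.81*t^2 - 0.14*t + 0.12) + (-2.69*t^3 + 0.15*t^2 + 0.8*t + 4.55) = -2.69*t^3 + 3.96*t^2 + 0.66*t + 4.67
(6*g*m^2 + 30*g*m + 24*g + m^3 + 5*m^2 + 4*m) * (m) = 6*g*m^3 + 30*g*m^2 + 24*g*m + m^4 + 5*m^3 + 4*m^2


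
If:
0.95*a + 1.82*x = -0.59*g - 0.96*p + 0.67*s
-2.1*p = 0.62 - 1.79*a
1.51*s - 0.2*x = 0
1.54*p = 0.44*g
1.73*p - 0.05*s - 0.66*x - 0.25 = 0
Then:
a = 0.39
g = 0.13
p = 0.04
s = -0.04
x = -0.28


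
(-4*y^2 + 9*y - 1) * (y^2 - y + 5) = -4*y^4 + 13*y^3 - 30*y^2 + 46*y - 5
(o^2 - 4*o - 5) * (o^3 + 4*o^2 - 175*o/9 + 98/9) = o^5 - 364*o^3/9 + 206*o^2/3 + 161*o/3 - 490/9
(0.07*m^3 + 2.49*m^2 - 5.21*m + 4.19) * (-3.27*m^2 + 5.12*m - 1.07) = -0.2289*m^5 - 7.7839*m^4 + 29.7106*m^3 - 43.0408*m^2 + 27.0275*m - 4.4833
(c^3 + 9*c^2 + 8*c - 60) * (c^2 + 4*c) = c^5 + 13*c^4 + 44*c^3 - 28*c^2 - 240*c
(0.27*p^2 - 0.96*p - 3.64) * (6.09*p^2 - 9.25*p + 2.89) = 1.6443*p^4 - 8.3439*p^3 - 12.5073*p^2 + 30.8956*p - 10.5196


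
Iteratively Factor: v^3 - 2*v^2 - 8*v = (v + 2)*(v^2 - 4*v) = (v - 4)*(v + 2)*(v)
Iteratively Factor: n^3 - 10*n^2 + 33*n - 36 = (n - 3)*(n^2 - 7*n + 12) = (n - 3)^2*(n - 4)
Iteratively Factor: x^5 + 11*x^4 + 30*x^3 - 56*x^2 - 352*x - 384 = (x + 4)*(x^4 + 7*x^3 + 2*x^2 - 64*x - 96) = (x + 2)*(x + 4)*(x^3 + 5*x^2 - 8*x - 48) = (x + 2)*(x + 4)^2*(x^2 + x - 12) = (x - 3)*(x + 2)*(x + 4)^2*(x + 4)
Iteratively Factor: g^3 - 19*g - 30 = (g - 5)*(g^2 + 5*g + 6) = (g - 5)*(g + 3)*(g + 2)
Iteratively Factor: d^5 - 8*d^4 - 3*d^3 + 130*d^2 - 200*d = (d - 2)*(d^4 - 6*d^3 - 15*d^2 + 100*d) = (d - 5)*(d - 2)*(d^3 - d^2 - 20*d) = (d - 5)^2*(d - 2)*(d^2 + 4*d) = (d - 5)^2*(d - 2)*(d + 4)*(d)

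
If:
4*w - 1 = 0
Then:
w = 1/4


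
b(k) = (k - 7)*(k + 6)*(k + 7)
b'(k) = (k - 7)*(k + 6) + (k - 7)*(k + 7) + (k + 6)*(k + 7)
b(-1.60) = -204.34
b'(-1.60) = -60.52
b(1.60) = -352.94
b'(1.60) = -22.12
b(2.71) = -362.82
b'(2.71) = 5.55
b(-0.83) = -249.77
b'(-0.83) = -56.89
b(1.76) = -356.20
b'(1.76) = -18.59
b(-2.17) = -169.63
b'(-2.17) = -60.91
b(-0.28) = -279.83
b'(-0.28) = -52.12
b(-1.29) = -222.95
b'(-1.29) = -59.49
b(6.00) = -156.00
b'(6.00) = 131.00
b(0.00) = -294.00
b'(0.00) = -49.00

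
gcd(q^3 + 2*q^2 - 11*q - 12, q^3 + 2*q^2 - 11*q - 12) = q^3 + 2*q^2 - 11*q - 12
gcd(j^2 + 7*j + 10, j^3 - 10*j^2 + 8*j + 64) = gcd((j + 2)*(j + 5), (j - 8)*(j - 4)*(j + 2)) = j + 2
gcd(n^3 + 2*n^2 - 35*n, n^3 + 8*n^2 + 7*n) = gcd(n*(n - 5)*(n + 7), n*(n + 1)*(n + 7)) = n^2 + 7*n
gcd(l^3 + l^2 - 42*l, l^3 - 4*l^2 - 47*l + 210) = l^2 + l - 42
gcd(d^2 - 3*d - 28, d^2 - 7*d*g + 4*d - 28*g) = d + 4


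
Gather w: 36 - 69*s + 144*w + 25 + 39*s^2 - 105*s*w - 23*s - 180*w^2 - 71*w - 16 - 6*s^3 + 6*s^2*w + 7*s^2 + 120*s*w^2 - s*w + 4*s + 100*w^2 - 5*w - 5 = -6*s^3 + 46*s^2 - 88*s + w^2*(120*s - 80) + w*(6*s^2 - 106*s + 68) + 40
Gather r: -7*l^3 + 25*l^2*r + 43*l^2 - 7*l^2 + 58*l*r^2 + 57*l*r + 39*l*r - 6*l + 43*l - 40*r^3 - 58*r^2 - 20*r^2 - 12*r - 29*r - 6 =-7*l^3 + 36*l^2 + 37*l - 40*r^3 + r^2*(58*l - 78) + r*(25*l^2 + 96*l - 41) - 6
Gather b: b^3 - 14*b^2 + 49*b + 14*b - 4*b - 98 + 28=b^3 - 14*b^2 + 59*b - 70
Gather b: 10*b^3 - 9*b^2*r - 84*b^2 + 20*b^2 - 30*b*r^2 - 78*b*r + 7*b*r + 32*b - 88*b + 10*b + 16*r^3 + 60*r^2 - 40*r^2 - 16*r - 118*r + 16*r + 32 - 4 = 10*b^3 + b^2*(-9*r - 64) + b*(-30*r^2 - 71*r - 46) + 16*r^3 + 20*r^2 - 118*r + 28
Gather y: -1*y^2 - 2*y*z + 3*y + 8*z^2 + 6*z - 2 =-y^2 + y*(3 - 2*z) + 8*z^2 + 6*z - 2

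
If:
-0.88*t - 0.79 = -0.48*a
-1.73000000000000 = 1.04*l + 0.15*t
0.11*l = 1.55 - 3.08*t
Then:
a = 2.68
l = -1.75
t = 0.57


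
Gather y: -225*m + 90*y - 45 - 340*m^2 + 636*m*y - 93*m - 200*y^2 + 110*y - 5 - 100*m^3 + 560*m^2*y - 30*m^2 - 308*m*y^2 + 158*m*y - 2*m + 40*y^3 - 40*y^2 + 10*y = -100*m^3 - 370*m^2 - 320*m + 40*y^3 + y^2*(-308*m - 240) + y*(560*m^2 + 794*m + 210) - 50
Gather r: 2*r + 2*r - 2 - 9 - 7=4*r - 18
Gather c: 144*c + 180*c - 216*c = 108*c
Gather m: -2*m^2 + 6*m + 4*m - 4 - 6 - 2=-2*m^2 + 10*m - 12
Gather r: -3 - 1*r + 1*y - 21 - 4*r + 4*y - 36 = -5*r + 5*y - 60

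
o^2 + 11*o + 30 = (o + 5)*(o + 6)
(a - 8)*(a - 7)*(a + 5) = a^3 - 10*a^2 - 19*a + 280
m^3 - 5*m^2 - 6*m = m*(m - 6)*(m + 1)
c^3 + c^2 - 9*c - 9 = (c - 3)*(c + 1)*(c + 3)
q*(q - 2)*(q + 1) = q^3 - q^2 - 2*q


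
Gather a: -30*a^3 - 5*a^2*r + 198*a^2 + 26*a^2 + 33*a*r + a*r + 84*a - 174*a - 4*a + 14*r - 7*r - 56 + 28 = -30*a^3 + a^2*(224 - 5*r) + a*(34*r - 94) + 7*r - 28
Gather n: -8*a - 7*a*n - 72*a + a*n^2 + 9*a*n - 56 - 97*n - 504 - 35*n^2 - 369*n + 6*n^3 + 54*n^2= -80*a + 6*n^3 + n^2*(a + 19) + n*(2*a - 466) - 560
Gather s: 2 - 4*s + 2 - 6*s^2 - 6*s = -6*s^2 - 10*s + 4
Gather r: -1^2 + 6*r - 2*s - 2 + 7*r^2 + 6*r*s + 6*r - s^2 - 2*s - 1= 7*r^2 + r*(6*s + 12) - s^2 - 4*s - 4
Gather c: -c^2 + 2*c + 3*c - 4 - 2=-c^2 + 5*c - 6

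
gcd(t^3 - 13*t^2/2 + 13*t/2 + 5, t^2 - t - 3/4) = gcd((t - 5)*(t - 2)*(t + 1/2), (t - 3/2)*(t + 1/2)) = t + 1/2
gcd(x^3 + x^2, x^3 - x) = x^2 + x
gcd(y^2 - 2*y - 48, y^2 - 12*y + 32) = y - 8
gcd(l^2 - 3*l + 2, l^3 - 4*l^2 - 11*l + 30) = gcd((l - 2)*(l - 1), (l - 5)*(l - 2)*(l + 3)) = l - 2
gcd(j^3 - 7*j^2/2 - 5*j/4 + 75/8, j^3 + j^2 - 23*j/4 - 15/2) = j^2 - j - 15/4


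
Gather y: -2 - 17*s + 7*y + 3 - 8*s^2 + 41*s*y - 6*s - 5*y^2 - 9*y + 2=-8*s^2 - 23*s - 5*y^2 + y*(41*s - 2) + 3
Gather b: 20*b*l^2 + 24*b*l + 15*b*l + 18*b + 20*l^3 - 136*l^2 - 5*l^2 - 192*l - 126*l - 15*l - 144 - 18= b*(20*l^2 + 39*l + 18) + 20*l^3 - 141*l^2 - 333*l - 162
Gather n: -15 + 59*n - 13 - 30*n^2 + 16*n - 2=-30*n^2 + 75*n - 30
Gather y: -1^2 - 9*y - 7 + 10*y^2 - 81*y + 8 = 10*y^2 - 90*y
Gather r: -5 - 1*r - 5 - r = -2*r - 10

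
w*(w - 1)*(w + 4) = w^3 + 3*w^2 - 4*w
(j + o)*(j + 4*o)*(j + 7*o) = j^3 + 12*j^2*o + 39*j*o^2 + 28*o^3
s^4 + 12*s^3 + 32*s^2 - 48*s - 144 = (s - 2)*(s + 2)*(s + 6)^2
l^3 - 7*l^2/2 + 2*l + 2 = (l - 2)^2*(l + 1/2)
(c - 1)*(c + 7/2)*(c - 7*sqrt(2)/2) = c^3 - 7*sqrt(2)*c^2/2 + 5*c^2/2 - 35*sqrt(2)*c/4 - 7*c/2 + 49*sqrt(2)/4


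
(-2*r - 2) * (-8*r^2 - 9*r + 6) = 16*r^3 + 34*r^2 + 6*r - 12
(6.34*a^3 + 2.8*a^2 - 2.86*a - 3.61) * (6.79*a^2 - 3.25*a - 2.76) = 43.0486*a^5 - 1.593*a^4 - 46.0178*a^3 - 22.9449*a^2 + 19.6261*a + 9.9636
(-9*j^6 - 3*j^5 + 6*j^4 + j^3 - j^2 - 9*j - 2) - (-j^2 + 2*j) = -9*j^6 - 3*j^5 + 6*j^4 + j^3 - 11*j - 2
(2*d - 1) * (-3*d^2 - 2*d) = -6*d^3 - d^2 + 2*d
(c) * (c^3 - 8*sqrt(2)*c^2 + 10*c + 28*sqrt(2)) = c^4 - 8*sqrt(2)*c^3 + 10*c^2 + 28*sqrt(2)*c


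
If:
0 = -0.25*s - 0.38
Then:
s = -1.52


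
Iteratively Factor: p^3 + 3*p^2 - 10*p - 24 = (p + 4)*(p^2 - p - 6) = (p + 2)*(p + 4)*(p - 3)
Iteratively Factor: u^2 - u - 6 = (u + 2)*(u - 3)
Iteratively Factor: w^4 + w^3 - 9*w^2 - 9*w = (w)*(w^3 + w^2 - 9*w - 9) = w*(w - 3)*(w^2 + 4*w + 3) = w*(w - 3)*(w + 3)*(w + 1)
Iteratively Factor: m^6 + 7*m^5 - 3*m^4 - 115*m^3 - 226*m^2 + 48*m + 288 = (m - 4)*(m^5 + 11*m^4 + 41*m^3 + 49*m^2 - 30*m - 72) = (m - 4)*(m + 2)*(m^4 + 9*m^3 + 23*m^2 + 3*m - 36) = (m - 4)*(m + 2)*(m + 4)*(m^3 + 5*m^2 + 3*m - 9) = (m - 4)*(m + 2)*(m + 3)*(m + 4)*(m^2 + 2*m - 3) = (m - 4)*(m - 1)*(m + 2)*(m + 3)*(m + 4)*(m + 3)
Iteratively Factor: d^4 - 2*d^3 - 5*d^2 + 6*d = (d)*(d^3 - 2*d^2 - 5*d + 6) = d*(d + 2)*(d^2 - 4*d + 3) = d*(d - 3)*(d + 2)*(d - 1)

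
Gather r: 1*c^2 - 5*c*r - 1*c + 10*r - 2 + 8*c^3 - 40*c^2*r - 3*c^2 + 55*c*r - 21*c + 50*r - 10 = 8*c^3 - 2*c^2 - 22*c + r*(-40*c^2 + 50*c + 60) - 12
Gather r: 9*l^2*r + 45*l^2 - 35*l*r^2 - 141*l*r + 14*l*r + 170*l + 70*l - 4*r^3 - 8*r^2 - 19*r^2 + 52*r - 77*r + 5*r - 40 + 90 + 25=45*l^2 + 240*l - 4*r^3 + r^2*(-35*l - 27) + r*(9*l^2 - 127*l - 20) + 75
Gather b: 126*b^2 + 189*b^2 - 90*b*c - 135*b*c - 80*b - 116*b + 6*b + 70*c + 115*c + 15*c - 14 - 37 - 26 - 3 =315*b^2 + b*(-225*c - 190) + 200*c - 80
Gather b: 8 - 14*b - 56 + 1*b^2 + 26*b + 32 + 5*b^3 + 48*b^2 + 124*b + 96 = 5*b^3 + 49*b^2 + 136*b + 80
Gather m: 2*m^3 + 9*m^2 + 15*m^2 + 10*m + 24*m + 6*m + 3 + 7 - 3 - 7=2*m^3 + 24*m^2 + 40*m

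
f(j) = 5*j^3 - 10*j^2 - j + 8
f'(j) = 15*j^2 - 20*j - 1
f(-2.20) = -91.44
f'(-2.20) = 115.60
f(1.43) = 0.74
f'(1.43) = 1.07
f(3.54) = 100.95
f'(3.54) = 116.17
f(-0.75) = 1.02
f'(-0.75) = 22.44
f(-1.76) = -48.47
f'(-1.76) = 80.66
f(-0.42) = 6.29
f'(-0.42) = 10.05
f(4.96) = 367.14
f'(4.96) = 268.82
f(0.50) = 5.62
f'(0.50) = -7.25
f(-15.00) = -19102.00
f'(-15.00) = 3674.00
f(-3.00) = -214.00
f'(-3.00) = 194.00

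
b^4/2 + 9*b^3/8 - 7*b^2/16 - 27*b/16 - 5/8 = (b/2 + 1)*(b - 5/4)*(b + 1/2)*(b + 1)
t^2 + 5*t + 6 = (t + 2)*(t + 3)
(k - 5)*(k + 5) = k^2 - 25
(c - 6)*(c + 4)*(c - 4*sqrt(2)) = c^3 - 4*sqrt(2)*c^2 - 2*c^2 - 24*c + 8*sqrt(2)*c + 96*sqrt(2)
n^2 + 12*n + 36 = (n + 6)^2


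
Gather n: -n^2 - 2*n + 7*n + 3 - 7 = -n^2 + 5*n - 4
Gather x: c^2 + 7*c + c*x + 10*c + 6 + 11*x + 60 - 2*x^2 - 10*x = c^2 + 17*c - 2*x^2 + x*(c + 1) + 66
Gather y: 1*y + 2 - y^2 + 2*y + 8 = -y^2 + 3*y + 10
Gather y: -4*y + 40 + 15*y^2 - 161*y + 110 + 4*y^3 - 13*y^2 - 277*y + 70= 4*y^3 + 2*y^2 - 442*y + 220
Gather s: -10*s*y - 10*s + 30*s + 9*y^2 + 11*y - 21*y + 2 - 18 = s*(20 - 10*y) + 9*y^2 - 10*y - 16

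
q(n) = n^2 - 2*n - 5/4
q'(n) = 2*n - 2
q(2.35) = -0.43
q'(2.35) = 2.70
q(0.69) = -2.15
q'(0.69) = -0.62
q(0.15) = -1.53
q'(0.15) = -1.70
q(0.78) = -2.20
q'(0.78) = -0.44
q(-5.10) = 34.96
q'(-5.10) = -12.20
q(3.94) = 6.39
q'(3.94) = 5.88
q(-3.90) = 21.76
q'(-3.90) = -9.80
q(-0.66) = 0.51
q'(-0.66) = -3.32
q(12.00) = 118.75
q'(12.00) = 22.00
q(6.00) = 22.75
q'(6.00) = 10.00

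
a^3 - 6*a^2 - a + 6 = (a - 6)*(a - 1)*(a + 1)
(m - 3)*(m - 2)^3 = m^4 - 9*m^3 + 30*m^2 - 44*m + 24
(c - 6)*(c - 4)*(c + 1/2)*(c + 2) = c^4 - 15*c^3/2 + 50*c + 24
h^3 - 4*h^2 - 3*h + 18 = (h - 3)^2*(h + 2)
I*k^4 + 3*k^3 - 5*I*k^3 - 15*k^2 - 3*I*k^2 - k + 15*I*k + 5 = (k - 5)*(k - I)^2*(I*k + 1)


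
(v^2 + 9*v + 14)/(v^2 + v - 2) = (v + 7)/(v - 1)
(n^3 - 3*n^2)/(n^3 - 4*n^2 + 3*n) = n/(n - 1)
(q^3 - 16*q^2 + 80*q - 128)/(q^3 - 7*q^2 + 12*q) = (q^2 - 12*q + 32)/(q*(q - 3))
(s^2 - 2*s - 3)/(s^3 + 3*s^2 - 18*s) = (s + 1)/(s*(s + 6))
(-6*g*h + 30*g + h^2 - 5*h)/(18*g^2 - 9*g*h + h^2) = (5 - h)/(3*g - h)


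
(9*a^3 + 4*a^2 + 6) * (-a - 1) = -9*a^4 - 13*a^3 - 4*a^2 - 6*a - 6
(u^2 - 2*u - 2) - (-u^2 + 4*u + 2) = 2*u^2 - 6*u - 4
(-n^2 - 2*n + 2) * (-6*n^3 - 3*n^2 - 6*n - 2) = 6*n^5 + 15*n^4 + 8*n^2 - 8*n - 4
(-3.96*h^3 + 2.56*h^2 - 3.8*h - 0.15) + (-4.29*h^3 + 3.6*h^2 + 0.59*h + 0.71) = -8.25*h^3 + 6.16*h^2 - 3.21*h + 0.56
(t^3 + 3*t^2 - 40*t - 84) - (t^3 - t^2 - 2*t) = 4*t^2 - 38*t - 84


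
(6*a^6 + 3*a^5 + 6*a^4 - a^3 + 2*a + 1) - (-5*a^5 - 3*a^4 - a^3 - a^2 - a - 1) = 6*a^6 + 8*a^5 + 9*a^4 + a^2 + 3*a + 2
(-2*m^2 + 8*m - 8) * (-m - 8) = 2*m^3 + 8*m^2 - 56*m + 64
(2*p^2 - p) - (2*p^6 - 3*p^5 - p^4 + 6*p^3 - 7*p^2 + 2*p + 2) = -2*p^6 + 3*p^5 + p^4 - 6*p^3 + 9*p^2 - 3*p - 2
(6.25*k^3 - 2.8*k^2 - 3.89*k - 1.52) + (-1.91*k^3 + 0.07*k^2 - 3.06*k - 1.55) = 4.34*k^3 - 2.73*k^2 - 6.95*k - 3.07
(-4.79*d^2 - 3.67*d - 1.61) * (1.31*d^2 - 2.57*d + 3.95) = -6.2749*d^4 + 7.5026*d^3 - 11.5977*d^2 - 10.3588*d - 6.3595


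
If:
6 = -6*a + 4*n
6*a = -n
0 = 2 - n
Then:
No Solution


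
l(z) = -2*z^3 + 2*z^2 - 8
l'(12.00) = -816.00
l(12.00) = -3176.00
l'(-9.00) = -522.00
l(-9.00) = 1612.00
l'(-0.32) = -1.89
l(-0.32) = -7.73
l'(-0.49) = -3.40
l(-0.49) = -7.28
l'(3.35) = -53.94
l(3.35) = -60.75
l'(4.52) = -104.50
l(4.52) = -151.83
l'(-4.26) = -125.93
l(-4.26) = 182.91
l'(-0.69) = -5.62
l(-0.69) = -6.39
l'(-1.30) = -15.34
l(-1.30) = -0.23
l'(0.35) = 0.66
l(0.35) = -7.84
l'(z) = -6*z^2 + 4*z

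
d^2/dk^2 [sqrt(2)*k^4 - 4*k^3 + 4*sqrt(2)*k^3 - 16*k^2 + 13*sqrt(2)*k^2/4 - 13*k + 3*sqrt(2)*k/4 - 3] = 12*sqrt(2)*k^2 - 24*k + 24*sqrt(2)*k - 32 + 13*sqrt(2)/2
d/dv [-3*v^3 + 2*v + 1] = 2 - 9*v^2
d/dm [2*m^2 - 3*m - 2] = 4*m - 3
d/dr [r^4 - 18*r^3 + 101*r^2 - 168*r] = 4*r^3 - 54*r^2 + 202*r - 168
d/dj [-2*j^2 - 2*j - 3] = -4*j - 2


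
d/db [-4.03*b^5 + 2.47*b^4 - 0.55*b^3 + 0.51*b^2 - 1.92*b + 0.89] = -20.15*b^4 + 9.88*b^3 - 1.65*b^2 + 1.02*b - 1.92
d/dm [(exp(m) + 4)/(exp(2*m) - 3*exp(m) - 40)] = (-(exp(m) + 4)*(2*exp(m) - 3) + exp(2*m) - 3*exp(m) - 40)*exp(m)/(-exp(2*m) + 3*exp(m) + 40)^2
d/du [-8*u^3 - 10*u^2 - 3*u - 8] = -24*u^2 - 20*u - 3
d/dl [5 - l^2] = -2*l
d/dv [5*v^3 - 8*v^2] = v*(15*v - 16)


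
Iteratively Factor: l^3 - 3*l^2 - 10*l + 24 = (l - 2)*(l^2 - l - 12) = (l - 2)*(l + 3)*(l - 4)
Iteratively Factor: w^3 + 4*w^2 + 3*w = (w)*(w^2 + 4*w + 3) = w*(w + 1)*(w + 3)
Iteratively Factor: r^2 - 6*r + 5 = (r - 5)*(r - 1)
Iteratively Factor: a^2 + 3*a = (a)*(a + 3)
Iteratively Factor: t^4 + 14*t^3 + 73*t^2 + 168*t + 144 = (t + 3)*(t^3 + 11*t^2 + 40*t + 48) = (t + 3)*(t + 4)*(t^2 + 7*t + 12) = (t + 3)*(t + 4)^2*(t + 3)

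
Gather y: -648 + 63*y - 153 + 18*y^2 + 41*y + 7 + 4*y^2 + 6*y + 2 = 22*y^2 + 110*y - 792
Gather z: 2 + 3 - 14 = -9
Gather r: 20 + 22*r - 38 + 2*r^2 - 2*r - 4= 2*r^2 + 20*r - 22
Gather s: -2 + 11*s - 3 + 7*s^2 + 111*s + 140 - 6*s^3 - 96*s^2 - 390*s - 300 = -6*s^3 - 89*s^2 - 268*s - 165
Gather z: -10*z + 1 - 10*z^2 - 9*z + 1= -10*z^2 - 19*z + 2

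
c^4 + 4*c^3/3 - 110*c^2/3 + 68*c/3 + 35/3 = (c - 5)*(c - 1)*(c + 1/3)*(c + 7)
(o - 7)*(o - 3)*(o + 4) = o^3 - 6*o^2 - 19*o + 84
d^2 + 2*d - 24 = (d - 4)*(d + 6)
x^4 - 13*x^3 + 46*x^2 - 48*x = x*(x - 8)*(x - 3)*(x - 2)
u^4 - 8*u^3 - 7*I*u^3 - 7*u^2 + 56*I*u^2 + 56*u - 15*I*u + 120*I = (u - 8)*(u - 5*I)*(u - 3*I)*(u + I)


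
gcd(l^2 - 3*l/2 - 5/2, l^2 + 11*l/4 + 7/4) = l + 1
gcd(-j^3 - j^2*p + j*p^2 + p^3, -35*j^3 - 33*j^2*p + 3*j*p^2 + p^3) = j + p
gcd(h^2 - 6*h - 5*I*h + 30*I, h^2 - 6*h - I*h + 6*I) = h - 6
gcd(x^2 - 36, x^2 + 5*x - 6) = x + 6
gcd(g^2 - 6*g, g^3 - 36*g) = g^2 - 6*g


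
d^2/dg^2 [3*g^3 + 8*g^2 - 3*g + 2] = 18*g + 16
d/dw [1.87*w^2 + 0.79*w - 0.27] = 3.74*w + 0.79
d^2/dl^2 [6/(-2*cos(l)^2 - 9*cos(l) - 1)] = 6*(16*sin(l)^4 - 81*sin(l)^2 - 153*cos(l)/2 + 27*cos(3*l)/2 - 93)/(-2*sin(l)^2 + 9*cos(l) + 3)^3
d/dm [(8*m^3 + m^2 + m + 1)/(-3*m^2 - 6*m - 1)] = (-24*m^4 - 96*m^3 - 27*m^2 + 4*m + 5)/(9*m^4 + 36*m^3 + 42*m^2 + 12*m + 1)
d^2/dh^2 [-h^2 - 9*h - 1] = -2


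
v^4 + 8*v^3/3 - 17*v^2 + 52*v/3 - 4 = (v - 2)*(v - 1)*(v - 1/3)*(v + 6)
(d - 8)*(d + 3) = d^2 - 5*d - 24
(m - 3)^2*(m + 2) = m^3 - 4*m^2 - 3*m + 18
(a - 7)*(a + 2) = a^2 - 5*a - 14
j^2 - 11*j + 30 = (j - 6)*(j - 5)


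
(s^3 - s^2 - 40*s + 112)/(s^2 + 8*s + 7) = (s^2 - 8*s + 16)/(s + 1)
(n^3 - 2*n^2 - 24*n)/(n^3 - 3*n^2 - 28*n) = (n - 6)/(n - 7)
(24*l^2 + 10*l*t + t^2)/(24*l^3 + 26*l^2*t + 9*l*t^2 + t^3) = (6*l + t)/(6*l^2 + 5*l*t + t^2)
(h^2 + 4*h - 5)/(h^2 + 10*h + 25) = (h - 1)/(h + 5)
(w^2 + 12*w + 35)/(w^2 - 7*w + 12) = (w^2 + 12*w + 35)/(w^2 - 7*w + 12)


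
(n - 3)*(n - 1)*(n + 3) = n^3 - n^2 - 9*n + 9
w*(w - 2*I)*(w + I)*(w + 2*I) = w^4 + I*w^3 + 4*w^2 + 4*I*w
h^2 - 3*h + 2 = (h - 2)*(h - 1)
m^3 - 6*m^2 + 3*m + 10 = (m - 5)*(m - 2)*(m + 1)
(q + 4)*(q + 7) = q^2 + 11*q + 28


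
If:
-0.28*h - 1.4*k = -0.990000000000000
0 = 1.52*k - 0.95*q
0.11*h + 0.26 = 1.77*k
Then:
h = 2.14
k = 0.28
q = 0.45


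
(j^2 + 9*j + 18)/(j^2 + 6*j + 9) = (j + 6)/(j + 3)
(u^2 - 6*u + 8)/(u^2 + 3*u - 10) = (u - 4)/(u + 5)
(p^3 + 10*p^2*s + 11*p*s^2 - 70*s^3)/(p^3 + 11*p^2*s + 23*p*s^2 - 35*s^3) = (p - 2*s)/(p - s)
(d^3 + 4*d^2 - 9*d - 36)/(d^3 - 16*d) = (d^2 - 9)/(d*(d - 4))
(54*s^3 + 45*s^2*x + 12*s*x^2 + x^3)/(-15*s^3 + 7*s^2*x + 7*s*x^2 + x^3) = (18*s^2 + 9*s*x + x^2)/(-5*s^2 + 4*s*x + x^2)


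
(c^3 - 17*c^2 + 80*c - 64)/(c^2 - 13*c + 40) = (c^2 - 9*c + 8)/(c - 5)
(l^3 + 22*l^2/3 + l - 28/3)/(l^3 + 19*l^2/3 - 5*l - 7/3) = (3*l + 4)/(3*l + 1)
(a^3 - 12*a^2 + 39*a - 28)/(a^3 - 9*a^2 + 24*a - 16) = (a - 7)/(a - 4)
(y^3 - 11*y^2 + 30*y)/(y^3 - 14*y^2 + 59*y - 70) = y*(y - 6)/(y^2 - 9*y + 14)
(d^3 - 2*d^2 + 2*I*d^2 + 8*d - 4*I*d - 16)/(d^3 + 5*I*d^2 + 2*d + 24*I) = (d - 2)/(d + 3*I)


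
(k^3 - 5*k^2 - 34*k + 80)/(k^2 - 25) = (k^2 - 10*k + 16)/(k - 5)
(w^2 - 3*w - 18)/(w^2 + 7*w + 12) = (w - 6)/(w + 4)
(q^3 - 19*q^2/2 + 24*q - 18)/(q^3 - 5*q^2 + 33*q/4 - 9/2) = 2*(q - 6)/(2*q - 3)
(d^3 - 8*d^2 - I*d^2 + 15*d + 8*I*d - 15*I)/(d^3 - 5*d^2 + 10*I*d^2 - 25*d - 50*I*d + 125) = (d^2 - d*(3 + I) + 3*I)/(d^2 + 10*I*d - 25)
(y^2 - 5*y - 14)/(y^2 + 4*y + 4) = (y - 7)/(y + 2)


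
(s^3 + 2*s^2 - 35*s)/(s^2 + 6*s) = (s^2 + 2*s - 35)/(s + 6)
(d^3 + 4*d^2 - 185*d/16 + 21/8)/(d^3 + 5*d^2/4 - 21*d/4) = (4*d^2 + 23*d - 6)/(4*d*(d + 3))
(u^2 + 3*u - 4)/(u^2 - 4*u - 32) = (u - 1)/(u - 8)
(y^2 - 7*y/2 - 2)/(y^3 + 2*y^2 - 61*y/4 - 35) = 2*(2*y + 1)/(4*y^2 + 24*y + 35)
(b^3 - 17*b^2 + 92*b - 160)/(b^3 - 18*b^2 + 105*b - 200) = (b - 4)/(b - 5)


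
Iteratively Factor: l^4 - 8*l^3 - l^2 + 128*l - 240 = (l + 4)*(l^3 - 12*l^2 + 47*l - 60) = (l - 4)*(l + 4)*(l^2 - 8*l + 15) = (l - 4)*(l - 3)*(l + 4)*(l - 5)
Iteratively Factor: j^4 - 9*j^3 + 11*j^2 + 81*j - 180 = (j + 3)*(j^3 - 12*j^2 + 47*j - 60) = (j - 5)*(j + 3)*(j^2 - 7*j + 12) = (j - 5)*(j - 3)*(j + 3)*(j - 4)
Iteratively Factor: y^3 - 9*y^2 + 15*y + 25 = (y + 1)*(y^2 - 10*y + 25) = (y - 5)*(y + 1)*(y - 5)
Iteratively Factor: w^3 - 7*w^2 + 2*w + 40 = (w - 5)*(w^2 - 2*w - 8) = (w - 5)*(w + 2)*(w - 4)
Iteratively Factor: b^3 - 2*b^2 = (b)*(b^2 - 2*b) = b*(b - 2)*(b)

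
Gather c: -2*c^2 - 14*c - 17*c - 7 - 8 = -2*c^2 - 31*c - 15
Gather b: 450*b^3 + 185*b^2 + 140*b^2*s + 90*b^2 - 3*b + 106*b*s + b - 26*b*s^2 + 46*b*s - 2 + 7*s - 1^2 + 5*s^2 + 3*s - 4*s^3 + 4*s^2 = 450*b^3 + b^2*(140*s + 275) + b*(-26*s^2 + 152*s - 2) - 4*s^3 + 9*s^2 + 10*s - 3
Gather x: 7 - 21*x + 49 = 56 - 21*x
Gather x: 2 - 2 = 0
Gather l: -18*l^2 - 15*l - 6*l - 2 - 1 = -18*l^2 - 21*l - 3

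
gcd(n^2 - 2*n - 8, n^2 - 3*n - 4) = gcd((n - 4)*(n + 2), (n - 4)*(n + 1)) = n - 4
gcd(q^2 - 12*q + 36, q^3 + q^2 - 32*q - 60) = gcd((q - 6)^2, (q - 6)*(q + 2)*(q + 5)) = q - 6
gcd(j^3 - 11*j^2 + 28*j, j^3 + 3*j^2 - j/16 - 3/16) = 1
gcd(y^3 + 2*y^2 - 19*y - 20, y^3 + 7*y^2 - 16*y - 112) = y - 4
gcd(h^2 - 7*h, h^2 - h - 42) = h - 7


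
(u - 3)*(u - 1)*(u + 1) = u^3 - 3*u^2 - u + 3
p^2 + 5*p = p*(p + 5)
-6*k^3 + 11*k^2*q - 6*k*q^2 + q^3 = (-3*k + q)*(-2*k + q)*(-k + q)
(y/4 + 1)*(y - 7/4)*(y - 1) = y^3/4 + 5*y^2/16 - 37*y/16 + 7/4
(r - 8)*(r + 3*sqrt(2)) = r^2 - 8*r + 3*sqrt(2)*r - 24*sqrt(2)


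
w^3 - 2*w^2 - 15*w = w*(w - 5)*(w + 3)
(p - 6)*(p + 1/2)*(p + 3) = p^3 - 5*p^2/2 - 39*p/2 - 9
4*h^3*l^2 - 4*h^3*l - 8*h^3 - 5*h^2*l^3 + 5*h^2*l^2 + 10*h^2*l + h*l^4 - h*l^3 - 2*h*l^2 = (-4*h + l)*(-h + l)*(l - 2)*(h*l + h)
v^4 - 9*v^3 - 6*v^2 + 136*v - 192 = (v - 8)*(v - 3)*(v - 2)*(v + 4)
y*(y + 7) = y^2 + 7*y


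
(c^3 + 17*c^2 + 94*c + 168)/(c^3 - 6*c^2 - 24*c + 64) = (c^2 + 13*c + 42)/(c^2 - 10*c + 16)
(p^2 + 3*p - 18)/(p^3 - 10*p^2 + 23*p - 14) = (p^2 + 3*p - 18)/(p^3 - 10*p^2 + 23*p - 14)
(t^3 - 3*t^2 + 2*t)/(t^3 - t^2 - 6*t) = (-t^2 + 3*t - 2)/(-t^2 + t + 6)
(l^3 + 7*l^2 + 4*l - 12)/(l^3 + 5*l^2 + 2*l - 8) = (l + 6)/(l + 4)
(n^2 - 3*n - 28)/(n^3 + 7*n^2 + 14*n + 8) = (n - 7)/(n^2 + 3*n + 2)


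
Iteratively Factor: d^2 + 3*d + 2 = (d + 2)*(d + 1)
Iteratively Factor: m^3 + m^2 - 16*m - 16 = (m - 4)*(m^2 + 5*m + 4) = (m - 4)*(m + 1)*(m + 4)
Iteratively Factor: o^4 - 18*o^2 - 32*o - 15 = (o + 1)*(o^3 - o^2 - 17*o - 15) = (o + 1)*(o + 3)*(o^2 - 4*o - 5) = (o - 5)*(o + 1)*(o + 3)*(o + 1)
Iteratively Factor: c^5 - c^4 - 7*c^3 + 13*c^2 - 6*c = (c + 3)*(c^4 - 4*c^3 + 5*c^2 - 2*c) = (c - 1)*(c + 3)*(c^3 - 3*c^2 + 2*c) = (c - 1)^2*(c + 3)*(c^2 - 2*c) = (c - 2)*(c - 1)^2*(c + 3)*(c)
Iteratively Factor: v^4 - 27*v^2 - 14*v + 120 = (v + 4)*(v^3 - 4*v^2 - 11*v + 30) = (v - 5)*(v + 4)*(v^2 + v - 6) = (v - 5)*(v - 2)*(v + 4)*(v + 3)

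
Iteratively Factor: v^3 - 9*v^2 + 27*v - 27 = (v - 3)*(v^2 - 6*v + 9) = (v - 3)^2*(v - 3)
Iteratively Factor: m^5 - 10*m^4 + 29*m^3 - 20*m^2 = (m - 4)*(m^4 - 6*m^3 + 5*m^2) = (m - 4)*(m - 1)*(m^3 - 5*m^2) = (m - 5)*(m - 4)*(m - 1)*(m^2) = m*(m - 5)*(m - 4)*(m - 1)*(m)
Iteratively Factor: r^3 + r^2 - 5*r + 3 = (r - 1)*(r^2 + 2*r - 3) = (r - 1)^2*(r + 3)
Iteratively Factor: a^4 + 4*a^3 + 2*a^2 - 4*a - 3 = (a + 1)*(a^3 + 3*a^2 - a - 3) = (a - 1)*(a + 1)*(a^2 + 4*a + 3) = (a - 1)*(a + 1)^2*(a + 3)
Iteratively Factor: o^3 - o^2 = (o - 1)*(o^2) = o*(o - 1)*(o)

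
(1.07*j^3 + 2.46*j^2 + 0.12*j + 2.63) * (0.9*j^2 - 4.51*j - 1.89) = 0.963*j^5 - 2.6117*j^4 - 13.0089*j^3 - 2.8236*j^2 - 12.0881*j - 4.9707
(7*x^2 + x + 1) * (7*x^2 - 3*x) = 49*x^4 - 14*x^3 + 4*x^2 - 3*x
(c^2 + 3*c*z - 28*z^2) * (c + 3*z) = c^3 + 6*c^2*z - 19*c*z^2 - 84*z^3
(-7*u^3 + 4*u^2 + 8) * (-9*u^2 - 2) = 63*u^5 - 36*u^4 + 14*u^3 - 80*u^2 - 16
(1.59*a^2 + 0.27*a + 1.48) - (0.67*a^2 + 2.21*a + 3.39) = 0.92*a^2 - 1.94*a - 1.91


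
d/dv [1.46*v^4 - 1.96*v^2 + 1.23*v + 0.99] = 5.84*v^3 - 3.92*v + 1.23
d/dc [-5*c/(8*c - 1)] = 5/(8*c - 1)^2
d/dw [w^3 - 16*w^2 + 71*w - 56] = 3*w^2 - 32*w + 71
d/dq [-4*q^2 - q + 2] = -8*q - 1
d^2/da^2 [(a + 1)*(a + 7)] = 2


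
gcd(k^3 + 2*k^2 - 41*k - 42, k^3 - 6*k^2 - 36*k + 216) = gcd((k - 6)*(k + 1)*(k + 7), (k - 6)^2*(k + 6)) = k - 6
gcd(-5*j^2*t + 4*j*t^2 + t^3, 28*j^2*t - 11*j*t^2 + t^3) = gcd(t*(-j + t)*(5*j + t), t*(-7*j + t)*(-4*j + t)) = t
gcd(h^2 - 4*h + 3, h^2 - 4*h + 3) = h^2 - 4*h + 3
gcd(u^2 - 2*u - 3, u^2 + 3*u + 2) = u + 1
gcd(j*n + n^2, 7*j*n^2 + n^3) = n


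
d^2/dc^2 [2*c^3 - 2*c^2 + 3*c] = 12*c - 4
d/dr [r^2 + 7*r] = 2*r + 7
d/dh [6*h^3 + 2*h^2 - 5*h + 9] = 18*h^2 + 4*h - 5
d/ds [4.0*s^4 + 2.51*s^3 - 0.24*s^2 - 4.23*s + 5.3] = 16.0*s^3 + 7.53*s^2 - 0.48*s - 4.23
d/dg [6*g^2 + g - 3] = 12*g + 1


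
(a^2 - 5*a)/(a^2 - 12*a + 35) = a/(a - 7)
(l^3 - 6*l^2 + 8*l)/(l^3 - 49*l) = (l^2 - 6*l + 8)/(l^2 - 49)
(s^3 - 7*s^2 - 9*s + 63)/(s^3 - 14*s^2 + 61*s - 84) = (s + 3)/(s - 4)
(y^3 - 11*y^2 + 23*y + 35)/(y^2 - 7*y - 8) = (y^2 - 12*y + 35)/(y - 8)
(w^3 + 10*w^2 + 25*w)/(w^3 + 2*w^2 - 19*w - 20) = w*(w + 5)/(w^2 - 3*w - 4)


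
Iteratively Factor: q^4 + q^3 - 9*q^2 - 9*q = (q + 1)*(q^3 - 9*q) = (q + 1)*(q + 3)*(q^2 - 3*q) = q*(q + 1)*(q + 3)*(q - 3)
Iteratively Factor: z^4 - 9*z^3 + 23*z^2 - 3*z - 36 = (z + 1)*(z^3 - 10*z^2 + 33*z - 36) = (z - 3)*(z + 1)*(z^2 - 7*z + 12) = (z - 4)*(z - 3)*(z + 1)*(z - 3)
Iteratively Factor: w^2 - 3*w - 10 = (w - 5)*(w + 2)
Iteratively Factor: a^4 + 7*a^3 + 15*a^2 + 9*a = (a + 3)*(a^3 + 4*a^2 + 3*a) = (a + 1)*(a + 3)*(a^2 + 3*a) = (a + 1)*(a + 3)^2*(a)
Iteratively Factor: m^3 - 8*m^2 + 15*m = (m)*(m^2 - 8*m + 15) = m*(m - 5)*(m - 3)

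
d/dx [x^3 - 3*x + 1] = 3*x^2 - 3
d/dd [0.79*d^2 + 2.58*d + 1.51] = 1.58*d + 2.58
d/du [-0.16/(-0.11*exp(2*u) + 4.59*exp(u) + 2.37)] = (0.7344 - 0.0352*exp(u))*exp(u)/(-0.11*exp(2*u) + 4.59*exp(u) + 2.37)^2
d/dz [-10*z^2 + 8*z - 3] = 8 - 20*z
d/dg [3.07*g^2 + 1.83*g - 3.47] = 6.14*g + 1.83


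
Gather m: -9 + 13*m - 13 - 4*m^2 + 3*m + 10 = -4*m^2 + 16*m - 12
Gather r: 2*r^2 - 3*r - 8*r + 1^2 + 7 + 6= 2*r^2 - 11*r + 14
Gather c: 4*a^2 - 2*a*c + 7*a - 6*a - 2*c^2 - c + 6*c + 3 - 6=4*a^2 + a - 2*c^2 + c*(5 - 2*a) - 3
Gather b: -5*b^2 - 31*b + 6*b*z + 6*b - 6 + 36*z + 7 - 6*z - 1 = -5*b^2 + b*(6*z - 25) + 30*z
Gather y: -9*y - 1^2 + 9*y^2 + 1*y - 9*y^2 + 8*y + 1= 0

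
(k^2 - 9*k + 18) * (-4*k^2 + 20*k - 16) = -4*k^4 + 56*k^3 - 268*k^2 + 504*k - 288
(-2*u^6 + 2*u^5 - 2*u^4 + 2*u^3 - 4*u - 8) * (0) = 0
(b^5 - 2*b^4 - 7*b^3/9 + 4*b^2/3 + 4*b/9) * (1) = b^5 - 2*b^4 - 7*b^3/9 + 4*b^2/3 + 4*b/9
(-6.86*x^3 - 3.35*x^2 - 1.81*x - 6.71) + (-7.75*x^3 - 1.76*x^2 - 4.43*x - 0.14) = -14.61*x^3 - 5.11*x^2 - 6.24*x - 6.85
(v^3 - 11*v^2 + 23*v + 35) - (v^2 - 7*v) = v^3 - 12*v^2 + 30*v + 35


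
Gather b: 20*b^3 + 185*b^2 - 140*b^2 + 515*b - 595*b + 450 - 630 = 20*b^3 + 45*b^2 - 80*b - 180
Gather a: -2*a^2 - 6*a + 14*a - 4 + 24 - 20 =-2*a^2 + 8*a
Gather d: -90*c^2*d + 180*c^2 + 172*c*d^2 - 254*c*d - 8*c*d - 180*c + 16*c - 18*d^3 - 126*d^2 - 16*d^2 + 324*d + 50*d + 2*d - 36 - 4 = 180*c^2 - 164*c - 18*d^3 + d^2*(172*c - 142) + d*(-90*c^2 - 262*c + 376) - 40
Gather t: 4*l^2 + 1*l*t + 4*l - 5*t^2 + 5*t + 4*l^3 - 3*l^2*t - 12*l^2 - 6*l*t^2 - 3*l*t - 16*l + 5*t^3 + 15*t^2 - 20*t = 4*l^3 - 8*l^2 - 12*l + 5*t^3 + t^2*(10 - 6*l) + t*(-3*l^2 - 2*l - 15)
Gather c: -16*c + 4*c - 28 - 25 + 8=-12*c - 45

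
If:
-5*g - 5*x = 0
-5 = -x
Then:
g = -5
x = 5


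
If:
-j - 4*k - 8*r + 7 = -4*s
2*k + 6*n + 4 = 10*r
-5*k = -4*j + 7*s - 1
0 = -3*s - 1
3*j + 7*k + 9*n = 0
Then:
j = 275/201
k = 118/67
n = -367/201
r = -23/67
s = -1/3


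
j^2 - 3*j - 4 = (j - 4)*(j + 1)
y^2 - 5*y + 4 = (y - 4)*(y - 1)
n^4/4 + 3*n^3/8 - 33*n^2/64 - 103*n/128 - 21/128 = (n/4 + 1/4)*(n - 3/2)*(n + 1/4)*(n + 7/4)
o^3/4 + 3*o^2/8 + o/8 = o*(o/4 + 1/4)*(o + 1/2)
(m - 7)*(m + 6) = m^2 - m - 42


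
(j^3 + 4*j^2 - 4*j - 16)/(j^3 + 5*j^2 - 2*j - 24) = (j + 2)/(j + 3)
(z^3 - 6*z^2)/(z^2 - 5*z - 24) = z^2*(6 - z)/(-z^2 + 5*z + 24)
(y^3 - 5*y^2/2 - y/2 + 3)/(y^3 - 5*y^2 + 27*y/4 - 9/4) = 2*(y^2 - y - 2)/(2*y^2 - 7*y + 3)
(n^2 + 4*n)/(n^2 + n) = (n + 4)/(n + 1)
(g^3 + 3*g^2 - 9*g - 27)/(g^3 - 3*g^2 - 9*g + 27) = (g + 3)/(g - 3)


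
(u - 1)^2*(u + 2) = u^3 - 3*u + 2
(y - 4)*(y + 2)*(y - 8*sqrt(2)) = y^3 - 8*sqrt(2)*y^2 - 2*y^2 - 8*y + 16*sqrt(2)*y + 64*sqrt(2)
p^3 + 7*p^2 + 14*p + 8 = (p + 1)*(p + 2)*(p + 4)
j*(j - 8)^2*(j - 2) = j^4 - 18*j^3 + 96*j^2 - 128*j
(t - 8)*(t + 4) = t^2 - 4*t - 32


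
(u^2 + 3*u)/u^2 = (u + 3)/u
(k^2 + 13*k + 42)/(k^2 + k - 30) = (k + 7)/(k - 5)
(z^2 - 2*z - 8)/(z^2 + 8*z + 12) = (z - 4)/(z + 6)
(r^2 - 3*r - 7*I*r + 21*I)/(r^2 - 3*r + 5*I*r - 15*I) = (r - 7*I)/(r + 5*I)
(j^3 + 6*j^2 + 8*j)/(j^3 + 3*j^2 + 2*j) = (j + 4)/(j + 1)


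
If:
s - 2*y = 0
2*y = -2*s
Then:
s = 0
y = 0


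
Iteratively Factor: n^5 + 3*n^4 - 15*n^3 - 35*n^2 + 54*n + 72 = (n + 4)*(n^4 - n^3 - 11*n^2 + 9*n + 18) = (n - 2)*(n + 4)*(n^3 + n^2 - 9*n - 9) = (n - 2)*(n + 3)*(n + 4)*(n^2 - 2*n - 3) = (n - 2)*(n + 1)*(n + 3)*(n + 4)*(n - 3)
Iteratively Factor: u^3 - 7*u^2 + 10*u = (u - 5)*(u^2 - 2*u) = u*(u - 5)*(u - 2)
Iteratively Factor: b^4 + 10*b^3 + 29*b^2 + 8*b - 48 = (b + 3)*(b^3 + 7*b^2 + 8*b - 16) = (b + 3)*(b + 4)*(b^2 + 3*b - 4) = (b - 1)*(b + 3)*(b + 4)*(b + 4)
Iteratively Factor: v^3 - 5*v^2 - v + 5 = (v + 1)*(v^2 - 6*v + 5) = (v - 5)*(v + 1)*(v - 1)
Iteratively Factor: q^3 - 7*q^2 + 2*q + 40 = (q - 5)*(q^2 - 2*q - 8) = (q - 5)*(q - 4)*(q + 2)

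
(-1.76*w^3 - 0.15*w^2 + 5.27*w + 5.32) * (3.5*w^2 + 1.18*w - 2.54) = -6.16*w^5 - 2.6018*w^4 + 22.7384*w^3 + 25.2196*w^2 - 7.1082*w - 13.5128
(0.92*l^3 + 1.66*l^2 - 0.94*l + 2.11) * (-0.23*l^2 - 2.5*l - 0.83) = -0.2116*l^5 - 2.6818*l^4 - 4.6974*l^3 + 0.4869*l^2 - 4.4948*l - 1.7513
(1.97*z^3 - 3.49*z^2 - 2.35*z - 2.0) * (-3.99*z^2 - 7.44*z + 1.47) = -7.8603*z^5 - 0.731699999999998*z^4 + 38.238*z^3 + 20.3337*z^2 + 11.4255*z - 2.94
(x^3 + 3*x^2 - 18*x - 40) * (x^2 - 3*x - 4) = x^5 - 31*x^3 + 2*x^2 + 192*x + 160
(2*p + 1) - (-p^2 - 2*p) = p^2 + 4*p + 1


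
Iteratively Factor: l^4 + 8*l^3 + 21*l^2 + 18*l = (l + 3)*(l^3 + 5*l^2 + 6*l) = l*(l + 3)*(l^2 + 5*l + 6) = l*(l + 3)^2*(l + 2)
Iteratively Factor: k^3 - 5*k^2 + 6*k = (k - 2)*(k^2 - 3*k) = k*(k - 2)*(k - 3)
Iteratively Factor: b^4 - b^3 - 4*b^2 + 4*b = (b - 1)*(b^3 - 4*b) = (b - 2)*(b - 1)*(b^2 + 2*b) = b*(b - 2)*(b - 1)*(b + 2)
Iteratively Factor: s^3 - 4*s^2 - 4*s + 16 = (s + 2)*(s^2 - 6*s + 8) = (s - 4)*(s + 2)*(s - 2)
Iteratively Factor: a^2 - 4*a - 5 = (a - 5)*(a + 1)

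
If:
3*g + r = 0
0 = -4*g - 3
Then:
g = -3/4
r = 9/4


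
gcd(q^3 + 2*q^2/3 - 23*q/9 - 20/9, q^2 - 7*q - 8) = q + 1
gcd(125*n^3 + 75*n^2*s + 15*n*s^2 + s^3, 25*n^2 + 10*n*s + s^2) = 25*n^2 + 10*n*s + s^2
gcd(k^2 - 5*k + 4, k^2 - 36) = 1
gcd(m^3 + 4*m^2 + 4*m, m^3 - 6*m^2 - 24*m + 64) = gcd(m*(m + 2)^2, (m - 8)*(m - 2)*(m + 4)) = 1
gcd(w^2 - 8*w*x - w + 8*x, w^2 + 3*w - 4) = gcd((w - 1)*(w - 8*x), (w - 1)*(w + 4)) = w - 1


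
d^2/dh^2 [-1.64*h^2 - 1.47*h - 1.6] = -3.28000000000000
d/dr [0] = 0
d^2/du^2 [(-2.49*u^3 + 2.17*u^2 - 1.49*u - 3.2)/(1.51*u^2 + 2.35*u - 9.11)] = (1.4210854715202e-14*u^4 - 118.202616*u^3 + 455.169492*u^2 - 1431.012708*u + 173.005344)/(3.442951*u^6 + 16.074705*u^5 - 37.298208*u^4 - 180.983135*u^3 + 225.024288*u^2 + 585.094305*u - 756.058031)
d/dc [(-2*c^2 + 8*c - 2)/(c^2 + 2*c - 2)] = 12*(-c^2 + c - 1)/(c^4 + 4*c^3 - 8*c + 4)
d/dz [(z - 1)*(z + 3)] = 2*z + 2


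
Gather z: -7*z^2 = -7*z^2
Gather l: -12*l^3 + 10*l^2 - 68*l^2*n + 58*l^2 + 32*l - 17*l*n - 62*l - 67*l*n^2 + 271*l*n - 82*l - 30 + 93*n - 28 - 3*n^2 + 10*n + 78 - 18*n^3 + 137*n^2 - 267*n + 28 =-12*l^3 + l^2*(68 - 68*n) + l*(-67*n^2 + 254*n - 112) - 18*n^3 + 134*n^2 - 164*n + 48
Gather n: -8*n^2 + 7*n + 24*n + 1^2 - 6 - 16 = -8*n^2 + 31*n - 21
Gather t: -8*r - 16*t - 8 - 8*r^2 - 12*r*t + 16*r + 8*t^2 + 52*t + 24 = -8*r^2 + 8*r + 8*t^2 + t*(36 - 12*r) + 16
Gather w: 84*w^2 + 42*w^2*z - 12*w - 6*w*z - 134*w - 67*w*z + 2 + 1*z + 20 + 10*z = w^2*(42*z + 84) + w*(-73*z - 146) + 11*z + 22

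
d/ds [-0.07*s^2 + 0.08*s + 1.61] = 0.08 - 0.14*s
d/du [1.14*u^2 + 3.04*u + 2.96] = 2.28*u + 3.04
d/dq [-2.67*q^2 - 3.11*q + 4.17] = -5.34*q - 3.11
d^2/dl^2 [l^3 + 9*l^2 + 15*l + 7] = 6*l + 18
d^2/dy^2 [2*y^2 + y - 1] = 4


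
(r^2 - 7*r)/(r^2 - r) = (r - 7)/(r - 1)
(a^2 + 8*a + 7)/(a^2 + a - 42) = (a + 1)/(a - 6)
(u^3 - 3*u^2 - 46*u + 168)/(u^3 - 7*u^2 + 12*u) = (u^2 + u - 42)/(u*(u - 3))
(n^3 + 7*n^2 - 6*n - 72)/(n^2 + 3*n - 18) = n + 4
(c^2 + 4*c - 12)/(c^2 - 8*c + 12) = (c + 6)/(c - 6)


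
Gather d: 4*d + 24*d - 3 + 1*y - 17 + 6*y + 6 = 28*d + 7*y - 14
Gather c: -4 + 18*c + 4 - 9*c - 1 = 9*c - 1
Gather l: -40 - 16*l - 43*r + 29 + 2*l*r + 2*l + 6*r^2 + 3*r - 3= l*(2*r - 14) + 6*r^2 - 40*r - 14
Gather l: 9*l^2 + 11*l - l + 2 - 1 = 9*l^2 + 10*l + 1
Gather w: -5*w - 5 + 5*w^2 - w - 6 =5*w^2 - 6*w - 11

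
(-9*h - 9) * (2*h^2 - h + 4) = -18*h^3 - 9*h^2 - 27*h - 36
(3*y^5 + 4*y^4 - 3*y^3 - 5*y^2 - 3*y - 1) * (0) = 0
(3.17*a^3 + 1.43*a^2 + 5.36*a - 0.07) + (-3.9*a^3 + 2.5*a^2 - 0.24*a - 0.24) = -0.73*a^3 + 3.93*a^2 + 5.12*a - 0.31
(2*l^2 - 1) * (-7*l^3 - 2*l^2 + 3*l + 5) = -14*l^5 - 4*l^4 + 13*l^3 + 12*l^2 - 3*l - 5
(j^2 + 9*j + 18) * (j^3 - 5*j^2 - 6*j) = j^5 + 4*j^4 - 33*j^3 - 144*j^2 - 108*j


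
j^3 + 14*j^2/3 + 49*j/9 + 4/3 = (j + 1/3)*(j + 4/3)*(j + 3)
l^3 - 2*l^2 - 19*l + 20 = (l - 5)*(l - 1)*(l + 4)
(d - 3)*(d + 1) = d^2 - 2*d - 3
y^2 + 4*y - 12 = (y - 2)*(y + 6)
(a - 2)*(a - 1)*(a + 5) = a^3 + 2*a^2 - 13*a + 10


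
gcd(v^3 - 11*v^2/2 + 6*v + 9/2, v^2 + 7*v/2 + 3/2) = v + 1/2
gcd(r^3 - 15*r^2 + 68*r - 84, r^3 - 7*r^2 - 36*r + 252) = r^2 - 13*r + 42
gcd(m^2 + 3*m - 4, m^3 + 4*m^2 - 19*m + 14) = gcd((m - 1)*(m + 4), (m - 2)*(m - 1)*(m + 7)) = m - 1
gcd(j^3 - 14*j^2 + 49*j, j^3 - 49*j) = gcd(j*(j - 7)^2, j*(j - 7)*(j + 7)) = j^2 - 7*j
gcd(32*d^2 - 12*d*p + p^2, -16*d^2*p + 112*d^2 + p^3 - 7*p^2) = -4*d + p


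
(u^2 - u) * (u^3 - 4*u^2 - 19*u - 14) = u^5 - 5*u^4 - 15*u^3 + 5*u^2 + 14*u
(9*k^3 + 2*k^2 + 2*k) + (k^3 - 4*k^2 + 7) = 10*k^3 - 2*k^2 + 2*k + 7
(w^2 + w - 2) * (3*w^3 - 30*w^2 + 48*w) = 3*w^5 - 27*w^4 + 12*w^3 + 108*w^2 - 96*w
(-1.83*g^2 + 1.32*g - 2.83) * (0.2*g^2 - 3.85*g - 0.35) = -0.366*g^4 + 7.3095*g^3 - 5.0075*g^2 + 10.4335*g + 0.9905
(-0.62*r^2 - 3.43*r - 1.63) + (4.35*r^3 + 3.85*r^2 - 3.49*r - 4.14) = 4.35*r^3 + 3.23*r^2 - 6.92*r - 5.77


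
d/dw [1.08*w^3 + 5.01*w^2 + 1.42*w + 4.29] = 3.24*w^2 + 10.02*w + 1.42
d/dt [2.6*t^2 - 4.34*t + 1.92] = 5.2*t - 4.34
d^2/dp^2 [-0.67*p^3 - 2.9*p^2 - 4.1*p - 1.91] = -4.02*p - 5.8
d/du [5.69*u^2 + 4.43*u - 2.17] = 11.38*u + 4.43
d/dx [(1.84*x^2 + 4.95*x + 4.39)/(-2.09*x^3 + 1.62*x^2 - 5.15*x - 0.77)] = (3.8456*x^4 + 20.691*x^3 + 10.0303*x^2 - 17.0572*x + 18.797)/(4.3681*x^6 - 6.7716*x^5 + 24.1514*x^4 - 13.4674*x^3 + 24.0277*x^2 + 7.931*x + 0.5929)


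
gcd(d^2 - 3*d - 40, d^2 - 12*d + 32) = d - 8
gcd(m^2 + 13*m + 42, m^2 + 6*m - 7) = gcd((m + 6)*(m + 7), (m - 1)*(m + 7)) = m + 7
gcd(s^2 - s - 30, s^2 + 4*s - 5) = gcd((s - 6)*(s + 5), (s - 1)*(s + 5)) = s + 5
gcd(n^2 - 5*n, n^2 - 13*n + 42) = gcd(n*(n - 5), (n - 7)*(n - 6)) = 1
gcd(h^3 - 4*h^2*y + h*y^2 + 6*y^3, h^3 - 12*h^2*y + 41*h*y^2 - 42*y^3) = h^2 - 5*h*y + 6*y^2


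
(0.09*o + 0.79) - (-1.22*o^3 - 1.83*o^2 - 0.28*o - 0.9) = 1.22*o^3 + 1.83*o^2 + 0.37*o + 1.69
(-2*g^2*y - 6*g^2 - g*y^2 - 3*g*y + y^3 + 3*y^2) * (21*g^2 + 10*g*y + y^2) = -42*g^4*y - 126*g^4 - 41*g^3*y^2 - 123*g^3*y + 9*g^2*y^3 + 27*g^2*y^2 + 9*g*y^4 + 27*g*y^3 + y^5 + 3*y^4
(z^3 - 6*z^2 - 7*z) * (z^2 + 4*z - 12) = z^5 - 2*z^4 - 43*z^3 + 44*z^2 + 84*z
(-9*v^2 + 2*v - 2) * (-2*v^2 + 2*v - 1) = 18*v^4 - 22*v^3 + 17*v^2 - 6*v + 2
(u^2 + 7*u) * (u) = u^3 + 7*u^2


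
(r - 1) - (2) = r - 3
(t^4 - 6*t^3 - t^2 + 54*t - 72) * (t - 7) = t^5 - 13*t^4 + 41*t^3 + 61*t^2 - 450*t + 504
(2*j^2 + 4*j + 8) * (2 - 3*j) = -6*j^3 - 8*j^2 - 16*j + 16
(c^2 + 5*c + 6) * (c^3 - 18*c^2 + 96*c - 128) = c^5 - 13*c^4 + 12*c^3 + 244*c^2 - 64*c - 768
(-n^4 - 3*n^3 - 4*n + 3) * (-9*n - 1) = 9*n^5 + 28*n^4 + 3*n^3 + 36*n^2 - 23*n - 3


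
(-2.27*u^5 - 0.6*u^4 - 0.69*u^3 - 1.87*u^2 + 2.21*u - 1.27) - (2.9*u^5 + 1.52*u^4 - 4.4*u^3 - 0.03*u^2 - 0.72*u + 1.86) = -5.17*u^5 - 2.12*u^4 + 3.71*u^3 - 1.84*u^2 + 2.93*u - 3.13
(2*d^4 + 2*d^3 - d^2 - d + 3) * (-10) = -20*d^4 - 20*d^3 + 10*d^2 + 10*d - 30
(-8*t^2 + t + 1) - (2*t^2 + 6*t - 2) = -10*t^2 - 5*t + 3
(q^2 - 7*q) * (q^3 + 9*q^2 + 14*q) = q^5 + 2*q^4 - 49*q^3 - 98*q^2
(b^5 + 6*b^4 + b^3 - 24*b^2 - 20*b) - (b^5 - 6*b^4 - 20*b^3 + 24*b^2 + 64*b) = 12*b^4 + 21*b^3 - 48*b^2 - 84*b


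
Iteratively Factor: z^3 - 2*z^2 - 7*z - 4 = (z - 4)*(z^2 + 2*z + 1) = (z - 4)*(z + 1)*(z + 1)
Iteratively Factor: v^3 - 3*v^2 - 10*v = (v + 2)*(v^2 - 5*v) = v*(v + 2)*(v - 5)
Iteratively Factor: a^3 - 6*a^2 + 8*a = (a)*(a^2 - 6*a + 8) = a*(a - 2)*(a - 4)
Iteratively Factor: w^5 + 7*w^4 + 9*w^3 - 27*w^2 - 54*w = (w + 3)*(w^4 + 4*w^3 - 3*w^2 - 18*w) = (w + 3)^2*(w^3 + w^2 - 6*w) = (w + 3)^3*(w^2 - 2*w) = w*(w + 3)^3*(w - 2)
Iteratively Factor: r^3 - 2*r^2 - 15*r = (r - 5)*(r^2 + 3*r) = r*(r - 5)*(r + 3)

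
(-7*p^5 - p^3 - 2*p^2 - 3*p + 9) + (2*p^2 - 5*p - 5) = -7*p^5 - p^3 - 8*p + 4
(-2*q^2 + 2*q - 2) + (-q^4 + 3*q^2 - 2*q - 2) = -q^4 + q^2 - 4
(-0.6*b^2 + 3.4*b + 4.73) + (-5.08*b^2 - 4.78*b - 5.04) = -5.68*b^2 - 1.38*b - 0.31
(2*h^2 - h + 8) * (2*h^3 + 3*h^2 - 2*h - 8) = 4*h^5 + 4*h^4 + 9*h^3 + 10*h^2 - 8*h - 64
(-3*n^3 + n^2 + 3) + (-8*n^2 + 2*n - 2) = -3*n^3 - 7*n^2 + 2*n + 1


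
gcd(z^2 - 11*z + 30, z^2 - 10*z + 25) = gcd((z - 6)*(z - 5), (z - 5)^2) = z - 5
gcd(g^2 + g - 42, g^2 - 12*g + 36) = g - 6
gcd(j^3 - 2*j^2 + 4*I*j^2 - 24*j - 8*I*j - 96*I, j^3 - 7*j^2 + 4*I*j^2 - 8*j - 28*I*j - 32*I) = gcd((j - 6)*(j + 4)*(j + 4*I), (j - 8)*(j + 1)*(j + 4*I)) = j + 4*I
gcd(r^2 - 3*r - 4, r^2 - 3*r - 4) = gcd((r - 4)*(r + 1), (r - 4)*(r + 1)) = r^2 - 3*r - 4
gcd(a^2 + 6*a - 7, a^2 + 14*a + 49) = a + 7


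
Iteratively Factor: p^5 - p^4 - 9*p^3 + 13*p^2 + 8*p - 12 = (p + 1)*(p^4 - 2*p^3 - 7*p^2 + 20*p - 12) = (p + 1)*(p + 3)*(p^3 - 5*p^2 + 8*p - 4) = (p - 2)*(p + 1)*(p + 3)*(p^2 - 3*p + 2) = (p - 2)*(p - 1)*(p + 1)*(p + 3)*(p - 2)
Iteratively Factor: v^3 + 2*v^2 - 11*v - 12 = (v + 4)*(v^2 - 2*v - 3) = (v - 3)*(v + 4)*(v + 1)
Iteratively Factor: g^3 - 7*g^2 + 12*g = (g)*(g^2 - 7*g + 12) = g*(g - 4)*(g - 3)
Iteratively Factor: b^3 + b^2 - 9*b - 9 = (b - 3)*(b^2 + 4*b + 3) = (b - 3)*(b + 3)*(b + 1)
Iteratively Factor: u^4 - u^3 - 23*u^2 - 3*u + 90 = (u + 3)*(u^3 - 4*u^2 - 11*u + 30) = (u - 2)*(u + 3)*(u^2 - 2*u - 15) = (u - 5)*(u - 2)*(u + 3)*(u + 3)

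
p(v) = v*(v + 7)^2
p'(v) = v*(2*v + 14) + (v + 7)^2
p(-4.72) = -24.54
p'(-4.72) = -16.32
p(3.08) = 312.95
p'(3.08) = 163.70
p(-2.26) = -50.78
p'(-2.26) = 1.04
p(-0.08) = -3.83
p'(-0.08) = 46.78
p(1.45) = 103.53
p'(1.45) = 95.91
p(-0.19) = -8.81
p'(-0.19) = 43.79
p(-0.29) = -13.06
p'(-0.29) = 41.13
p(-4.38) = -30.07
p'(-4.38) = -16.09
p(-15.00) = -960.00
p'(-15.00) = 304.00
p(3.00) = 300.00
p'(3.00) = 160.00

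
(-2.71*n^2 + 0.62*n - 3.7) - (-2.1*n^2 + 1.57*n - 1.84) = -0.61*n^2 - 0.95*n - 1.86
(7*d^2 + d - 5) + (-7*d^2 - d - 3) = -8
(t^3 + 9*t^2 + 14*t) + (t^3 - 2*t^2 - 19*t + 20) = 2*t^3 + 7*t^2 - 5*t + 20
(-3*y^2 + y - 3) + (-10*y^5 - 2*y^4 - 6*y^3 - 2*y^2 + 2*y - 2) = -10*y^5 - 2*y^4 - 6*y^3 - 5*y^2 + 3*y - 5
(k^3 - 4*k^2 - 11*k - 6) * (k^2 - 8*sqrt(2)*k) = k^5 - 8*sqrt(2)*k^4 - 4*k^4 - 11*k^3 + 32*sqrt(2)*k^3 - 6*k^2 + 88*sqrt(2)*k^2 + 48*sqrt(2)*k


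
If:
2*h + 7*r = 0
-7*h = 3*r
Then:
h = 0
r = 0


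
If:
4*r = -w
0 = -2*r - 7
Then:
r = -7/2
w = 14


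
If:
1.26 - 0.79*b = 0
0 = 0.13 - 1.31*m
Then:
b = 1.59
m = 0.10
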